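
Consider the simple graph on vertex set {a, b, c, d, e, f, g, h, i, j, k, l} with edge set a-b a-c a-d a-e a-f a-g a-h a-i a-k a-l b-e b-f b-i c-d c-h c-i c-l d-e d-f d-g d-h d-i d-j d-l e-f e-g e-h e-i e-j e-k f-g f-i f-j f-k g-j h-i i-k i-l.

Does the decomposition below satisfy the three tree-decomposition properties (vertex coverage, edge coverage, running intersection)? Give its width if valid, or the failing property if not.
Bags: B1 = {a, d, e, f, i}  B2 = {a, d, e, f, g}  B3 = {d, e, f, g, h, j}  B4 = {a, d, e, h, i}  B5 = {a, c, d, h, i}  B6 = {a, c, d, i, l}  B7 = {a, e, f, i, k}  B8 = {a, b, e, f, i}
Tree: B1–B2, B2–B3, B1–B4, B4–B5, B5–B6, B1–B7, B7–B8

No — bags containing vertex h are not connected in the tree.

A tree decomposition must satisfy three properties: every vertex lies in some bag; for every edge, both endpoints lie together in some bag; and for every vertex, the bags containing it form a connected subtree. Here bags containing vertex h are not connected in the tree, so the decomposition is invalid.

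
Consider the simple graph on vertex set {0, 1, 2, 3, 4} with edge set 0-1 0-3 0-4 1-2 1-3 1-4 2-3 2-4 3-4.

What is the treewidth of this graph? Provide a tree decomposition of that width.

The largest bag has 4 vertices, giving width 3; this decomposition certifies tw(G) ≤ 3. On the other hand G contains the 4-clique {0, 1, 3, 4}. A clique must lie in a single bag of any decomposition, so no decomposition can have width below 3. Therefore the treewidth is 3.

Treewidth 3.
One such decomposition:
Bags: B1 = {1, 2, 3, 4}  B2 = {0, 1, 3, 4}
Tree: B1–B2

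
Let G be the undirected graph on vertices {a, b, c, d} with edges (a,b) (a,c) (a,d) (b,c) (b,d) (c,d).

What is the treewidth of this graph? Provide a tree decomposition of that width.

Treewidth 3.
Bags: B1 = {a, b, c, d}
Tree: (single bag)

With just one bag of size 4, the width is 4 − 1 = 3, so tw(G) ≤ 3. Conversely, {a, b, c, d} is a clique of size 4, and the vertices of any clique must share a bag in every tree decomposition; so some bag has ≥ 4 vertices and tw(G) ≥ 3. Hence tw(G) = 3 exactly.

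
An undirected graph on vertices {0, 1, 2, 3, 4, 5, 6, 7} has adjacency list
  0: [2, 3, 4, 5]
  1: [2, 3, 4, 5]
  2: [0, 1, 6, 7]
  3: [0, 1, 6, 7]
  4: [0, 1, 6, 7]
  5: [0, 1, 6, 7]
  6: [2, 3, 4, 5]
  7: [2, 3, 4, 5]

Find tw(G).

A width-4 tree decomposition is:
Bags: B1 = {2, 3, 4, 5, 7}  B2 = {1, 2, 3, 4, 5}  B3 = {2, 3, 4, 5, 6}  B4 = {0, 2, 3, 4, 5}
Tree: B1–B2, B2–B3, B3–B4
The largest bag has 5 vertices, giving width 4; this decomposition certifies tw(G) ≤ 4. For the lower bound: the 5 vertex sets {3,7}, {1,2}, {4,6}, {5}, {0} are disjoint, each induces a connected subgraph, and every pair is joined by at least one edge of G. Contracting each set to a single vertex therefore yields K_{5} as a minor, and since treewidth is minor-monotone, tw(G) ≥ tw(K_{5}) = 4. Therefore the treewidth is 4.

4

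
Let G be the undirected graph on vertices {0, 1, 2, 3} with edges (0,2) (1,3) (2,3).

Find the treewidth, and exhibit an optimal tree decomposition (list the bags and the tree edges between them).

Treewidth 1.
One optimal decomposition is:
Bags: B1 = {1, 3}  B2 = {2, 3}  B3 = {0, 2}
Tree: B1–B2, B2–B3

Every bag has size at most 2, so the width is 2 − 1 = 1 and tw(G) ≤ 1. Since G has at least one edge (e.g. 1–3), it is not an edgeless graph, so tw(G) ≥ 1. The upper and lower bounds meet at 1, so that is the treewidth.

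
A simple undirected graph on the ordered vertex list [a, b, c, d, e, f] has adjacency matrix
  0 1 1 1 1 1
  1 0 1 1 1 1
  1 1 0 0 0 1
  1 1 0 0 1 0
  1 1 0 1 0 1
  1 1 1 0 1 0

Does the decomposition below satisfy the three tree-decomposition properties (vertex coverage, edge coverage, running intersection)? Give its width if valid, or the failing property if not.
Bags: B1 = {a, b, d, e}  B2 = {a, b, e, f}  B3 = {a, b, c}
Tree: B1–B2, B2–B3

No — edge (f,c) lies in no bag.

A tree decomposition must satisfy three properties: every vertex lies in some bag; for every edge, both endpoints lie together in some bag; and for every vertex, the bags containing it form a connected subtree. Here edge (f,c) lies in no bag, so the decomposition is invalid.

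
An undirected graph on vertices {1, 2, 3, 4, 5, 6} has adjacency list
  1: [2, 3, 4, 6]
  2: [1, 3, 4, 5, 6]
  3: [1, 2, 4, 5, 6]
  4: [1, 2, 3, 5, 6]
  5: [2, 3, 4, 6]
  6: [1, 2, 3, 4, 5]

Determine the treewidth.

A width-4 tree decomposition is:
Bags: B1 = {2, 3, 4, 5, 6}  B2 = {1, 2, 3, 4, 6}
Tree: B1–B2
Each bag holds 5 vertices, so the decomposition has width 4, which upper-bounds the treewidth. On the other hand G contains the 5-clique {1, 2, 3, 4, 6}. A clique must lie in a single bag of any decomposition, so no decomposition can have width below 4. Hence tw(G) = 4 exactly.

4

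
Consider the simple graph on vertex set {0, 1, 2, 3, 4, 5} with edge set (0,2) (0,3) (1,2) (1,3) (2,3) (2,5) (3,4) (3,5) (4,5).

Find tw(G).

A width-2 tree decomposition is:
Bags: B1 = {0, 2, 3}  B2 = {2, 3, 5}  B3 = {1, 2, 3}  B4 = {3, 4, 5}
Tree: B1–B2, B2–B3, B2–B4
Each bag holds 3 vertices, so the decomposition has width 2, which upper-bounds the treewidth. Conversely, {0, 2, 3} is a clique of size 3, and the vertices of any clique must share a bag in every tree decomposition; so some bag has ≥ 3 vertices and tw(G) ≥ 2. Therefore the treewidth is 2.

2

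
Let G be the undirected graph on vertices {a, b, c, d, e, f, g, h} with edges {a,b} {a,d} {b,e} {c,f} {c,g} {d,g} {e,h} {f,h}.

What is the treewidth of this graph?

A width-2 tree decomposition is:
Bags: B1 = {a, b, d}  B2 = {b, d, e}  B3 = {d, e, h}  B4 = {d, f, h}  B5 = {c, d, f}  B6 = {c, d, g}
Tree: B1–B2, B2–B3, B3–B4, B4–B5, B5–B6
The largest bag has 3 vertices, giving width 2; this decomposition certifies tw(G) ≤ 2. The edges d–a–b–e–h–f–c–g–d form a cycle, so G is not a tree and its treewidth is at least 2. Hence tw(G) = 2 exactly.

2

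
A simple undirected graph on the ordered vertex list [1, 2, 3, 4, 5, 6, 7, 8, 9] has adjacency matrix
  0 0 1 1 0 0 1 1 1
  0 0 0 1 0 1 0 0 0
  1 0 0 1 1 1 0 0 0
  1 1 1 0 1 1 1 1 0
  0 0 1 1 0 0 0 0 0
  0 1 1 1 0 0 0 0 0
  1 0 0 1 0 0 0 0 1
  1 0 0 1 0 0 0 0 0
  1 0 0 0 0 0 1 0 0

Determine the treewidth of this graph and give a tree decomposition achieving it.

Treewidth 2.
Bags: B1 = {1, 3, 4}  B2 = {1, 4, 7}  B3 = {3, 4, 5}  B4 = {3, 4, 6}  B5 = {1, 7, 9}  B6 = {2, 4, 6}  B7 = {1, 4, 8}
Tree: B1–B2, B1–B3, B3–B4, B2–B5, B4–B6, B1–B7

The largest bag has 3 vertices, giving width 2; this decomposition certifies tw(G) ≤ 2. For the lower bound, the 3 vertices {1, 7, 9} are pairwise adjacent, and any tree decomposition puts a clique entirely inside one bag — forcing width ≥ 2. Therefore the treewidth is 2.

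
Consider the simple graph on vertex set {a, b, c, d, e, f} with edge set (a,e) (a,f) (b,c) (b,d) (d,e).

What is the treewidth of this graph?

A width-1 tree decomposition is:
Bags: B1 = {b, c}  B2 = {b, d}  B3 = {d, e}  B4 = {a, e}  B5 = {a, f}
Tree: B1–B2, B2–B3, B3–B4, B4–B5
Each bag holds 2 vertices, so the decomposition has width 1, which upper-bounds the treewidth. Any graph with an edge has treewidth ≥ 1, and G has the edge c–b. Hence tw(G) = 1 exactly.

1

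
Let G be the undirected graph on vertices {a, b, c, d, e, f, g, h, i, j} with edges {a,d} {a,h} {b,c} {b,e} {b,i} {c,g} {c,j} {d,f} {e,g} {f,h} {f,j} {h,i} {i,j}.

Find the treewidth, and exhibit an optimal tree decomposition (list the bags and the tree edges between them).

Treewidth 2.
One optimal decomposition is:
Bags: B1 = {b, e, g}  B2 = {b, c, g}  B3 = {b, c, i}  B4 = {c, i, j}  B5 = {h, i, j}  B6 = {f, h, j}  B7 = {a, f, h}  B8 = {a, d, f}
Tree: B1–B2, B2–B3, B3–B4, B4–B5, B5–B6, B6–B7, B7–B8

Each bag holds 3 vertices, so the decomposition has width 2, which upper-bounds the treewidth. The edges e–g–c–b–e form a cycle, so G is not a tree and its treewidth is at least 2. Therefore the treewidth is 2.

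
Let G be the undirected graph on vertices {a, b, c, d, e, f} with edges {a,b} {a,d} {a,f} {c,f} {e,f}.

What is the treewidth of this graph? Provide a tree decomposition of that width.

Treewidth 1.
One optimal decomposition is:
Bags: B1 = {a, f}  B2 = {a, b}  B3 = {e, f}  B4 = {c, f}  B5 = {a, d}
Tree: B1–B2, B1–B3, B3–B4, B1–B5

Every bag has size at most 2, so the width is 2 − 1 = 1 and tw(G) ≤ 1. G has an edge, so its treewidth is at least 1. Hence tw(G) = 1 exactly.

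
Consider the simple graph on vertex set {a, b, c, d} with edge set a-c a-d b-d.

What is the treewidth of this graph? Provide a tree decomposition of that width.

Treewidth 1.
Bags: B1 = {a, d}  B2 = {a, c}  B3 = {b, d}
Tree: B1–B2, B1–B3

Each bag holds 2 vertices, so the decomposition has width 1, which upper-bounds the treewidth. Any graph with an edge has treewidth ≥ 1, and G has the edge d–a. Hence tw(G) = 1 exactly.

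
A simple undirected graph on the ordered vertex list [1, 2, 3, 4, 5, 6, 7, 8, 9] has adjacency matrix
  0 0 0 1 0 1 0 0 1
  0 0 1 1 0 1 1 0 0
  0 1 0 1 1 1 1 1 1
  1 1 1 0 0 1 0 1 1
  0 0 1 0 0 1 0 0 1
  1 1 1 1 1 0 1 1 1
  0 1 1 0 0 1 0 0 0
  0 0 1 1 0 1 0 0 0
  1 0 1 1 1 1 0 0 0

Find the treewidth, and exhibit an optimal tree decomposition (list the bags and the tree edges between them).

The largest bag has 4 vertices, giving width 3; this decomposition certifies tw(G) ≤ 3. For the lower bound, the 4 vertices {1, 4, 6, 9} are pairwise adjacent, and any tree decomposition puts a clique entirely inside one bag — forcing width ≥ 3. The upper and lower bounds meet at 3, so that is the treewidth.

Treewidth 3.
One such decomposition:
Bags: B1 = {2, 3, 4, 6}  B2 = {3, 4, 6, 9}  B3 = {3, 5, 6, 9}  B4 = {2, 3, 6, 7}  B5 = {1, 4, 6, 9}  B6 = {3, 4, 6, 8}
Tree: B1–B2, B2–B3, B1–B4, B2–B5, B2–B6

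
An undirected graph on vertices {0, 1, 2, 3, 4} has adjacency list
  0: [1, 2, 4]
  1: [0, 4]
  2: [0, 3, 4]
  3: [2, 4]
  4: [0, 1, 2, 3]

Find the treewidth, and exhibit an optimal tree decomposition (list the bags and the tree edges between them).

Treewidth 2.
One optimal decomposition is:
Bags: B1 = {0, 1, 4}  B2 = {0, 2, 4}  B3 = {2, 3, 4}
Tree: B1–B2, B2–B3

Each bag holds 3 vertices, so the decomposition has width 2, which upper-bounds the treewidth. For the lower bound, the 3 vertices {0, 1, 4} are pairwise adjacent, and any tree decomposition puts a clique entirely inside one bag — forcing width ≥ 2. Combining the bounds, tw(G) = 2.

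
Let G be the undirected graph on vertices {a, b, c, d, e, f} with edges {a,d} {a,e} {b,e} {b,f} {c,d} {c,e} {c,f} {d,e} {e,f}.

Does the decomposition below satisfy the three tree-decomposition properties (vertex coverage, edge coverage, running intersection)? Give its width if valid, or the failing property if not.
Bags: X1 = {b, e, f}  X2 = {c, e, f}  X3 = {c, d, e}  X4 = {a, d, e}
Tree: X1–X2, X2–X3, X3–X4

Checking the three conditions: (i) the bags cover all of {a, b, c, d, e, f}; (ii) for each edge, some bag contains both endpoints; (iii) the bags containing any fixed vertex form a subtree. All hold, so the decomposition is valid with width 3 − 1 = 2.

Yes; width 2.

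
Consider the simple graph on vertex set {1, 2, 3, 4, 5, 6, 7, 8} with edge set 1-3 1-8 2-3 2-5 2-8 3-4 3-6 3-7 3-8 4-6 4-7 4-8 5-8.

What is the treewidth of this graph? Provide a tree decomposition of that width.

Treewidth 2.
Bags: B1 = {3, 4, 8}  B2 = {1, 3, 8}  B3 = {3, 4, 6}  B4 = {2, 3, 8}  B5 = {3, 4, 7}  B6 = {2, 5, 8}
Tree: B1–B2, B1–B3, B2–B4, B3–B5, B4–B6

Each bag holds 3 vertices, so the decomposition has width 2, which upper-bounds the treewidth. For the lower bound, the 3 vertices {1, 3, 8} are pairwise adjacent, and any tree decomposition puts a clique entirely inside one bag — forcing width ≥ 2. The upper and lower bounds meet at 2, so that is the treewidth.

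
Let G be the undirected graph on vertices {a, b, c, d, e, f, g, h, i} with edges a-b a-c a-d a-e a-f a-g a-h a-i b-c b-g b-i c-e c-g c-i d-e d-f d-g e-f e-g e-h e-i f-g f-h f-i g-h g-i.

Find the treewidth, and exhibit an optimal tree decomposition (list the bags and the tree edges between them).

The largest bag has 5 vertices, giving width 4; this decomposition certifies tw(G) ≤ 4. For the lower bound, the 5 vertices {a, c, e, g, i} are pairwise adjacent, and any tree decomposition puts a clique entirely inside one bag — forcing width ≥ 4. The upper and lower bounds meet at 4, so that is the treewidth.

Treewidth 4.
One such decomposition:
Bags: B1 = {a, b, c, g, i}  B2 = {a, c, e, g, i}  B3 = {a, e, f, g, i}  B4 = {a, e, f, g, h}  B5 = {a, d, e, f, g}
Tree: B1–B2, B2–B3, B3–B4, B3–B5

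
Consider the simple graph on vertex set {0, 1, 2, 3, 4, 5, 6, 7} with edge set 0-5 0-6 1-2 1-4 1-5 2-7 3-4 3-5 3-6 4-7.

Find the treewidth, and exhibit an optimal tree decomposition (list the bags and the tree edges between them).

Treewidth 2.
One optimal decomposition is:
Bags: B1 = {0, 5, 6}  B2 = {3, 5, 6}  B3 = {1, 3, 5}  B4 = {1, 3, 4}  B5 = {1, 2, 4}  B6 = {2, 4, 7}
Tree: B1–B2, B2–B3, B3–B4, B4–B5, B5–B6

Every bag has size at most 3, so the width is 3 − 1 = 2 and tw(G) ≤ 2. Since 0–6–3–5–0 is a cycle in G, G is not acyclic. Forests are exactly the graphs of treewidth ≤ 1, so tw(G) ≥ 2. Combining the bounds, tw(G) = 2.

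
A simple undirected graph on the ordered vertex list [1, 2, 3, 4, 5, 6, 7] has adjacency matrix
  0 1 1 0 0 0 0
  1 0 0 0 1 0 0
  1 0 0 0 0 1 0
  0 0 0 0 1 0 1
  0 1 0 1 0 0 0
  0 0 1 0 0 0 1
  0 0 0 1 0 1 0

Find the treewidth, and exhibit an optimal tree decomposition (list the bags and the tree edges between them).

The largest bag has 3 vertices, giving width 2; this decomposition certifies tw(G) ≤ 2. For the lower bound, G contains the cycle 6–3–1–2–5–4–7–6, so G is not a forest; only forests have treewidth ≤ 1, hence tw(G) ≥ 2. Combining the bounds, tw(G) = 2.

Treewidth 2.
One such decomposition:
Bags: B1 = {1, 3, 6}  B2 = {1, 2, 6}  B3 = {2, 5, 6}  B4 = {4, 5, 6}  B5 = {4, 6, 7}
Tree: B1–B2, B2–B3, B3–B4, B4–B5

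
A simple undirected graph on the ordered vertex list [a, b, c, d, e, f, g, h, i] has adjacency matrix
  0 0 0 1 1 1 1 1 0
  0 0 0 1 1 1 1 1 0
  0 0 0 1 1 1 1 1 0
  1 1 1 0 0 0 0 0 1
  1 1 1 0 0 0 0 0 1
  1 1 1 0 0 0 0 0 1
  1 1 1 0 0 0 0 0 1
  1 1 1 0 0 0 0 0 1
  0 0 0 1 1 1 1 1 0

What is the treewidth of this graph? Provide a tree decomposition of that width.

The largest bag has 5 vertices, giving width 4; this decomposition certifies tw(G) ≤ 4. For the lower bound: the 5 vertex sets {f,i}, {c,e}, {b,g}, {a}, {d} are disjoint, each induces a connected subgraph, and every pair is joined by at least one edge of G. Contracting each set to a single vertex therefore yields K_{5} as a minor, and since treewidth is minor-monotone, tw(G) ≥ tw(K_{5}) = 4. Therefore the treewidth is 4.

Treewidth 4.
Bags: B1 = {a, b, c, f, i}  B2 = {a, b, c, e, i}  B3 = {a, b, c, g, i}  B4 = {a, b, c, d, i}  B5 = {a, b, c, h, i}
Tree: B1–B2, B2–B3, B3–B4, B4–B5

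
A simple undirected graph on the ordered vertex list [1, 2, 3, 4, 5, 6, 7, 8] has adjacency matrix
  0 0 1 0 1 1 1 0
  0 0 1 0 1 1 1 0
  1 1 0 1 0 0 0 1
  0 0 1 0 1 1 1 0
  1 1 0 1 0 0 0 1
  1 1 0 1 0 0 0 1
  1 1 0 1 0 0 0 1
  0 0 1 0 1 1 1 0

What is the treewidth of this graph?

4

A width-4 tree decomposition is:
Bags: B1 = {3, 4, 5, 6, 7}  B2 = {2, 3, 5, 6, 7}  B3 = {3, 5, 6, 7, 8}  B4 = {1, 3, 5, 6, 7}
Tree: B1–B2, B2–B3, B3–B4
Every bag has size at most 5, so the width is 5 − 1 = 4 and tw(G) ≤ 4. For the lower bound: the 5 vertex sets {4,7}, {2,6}, {5,8}, {3}, {1} are disjoint, each induces a connected subgraph, and every pair is joined by at least one edge of G. Contracting each set to a single vertex therefore yields K_{5} as a minor, and since treewidth is minor-monotone, tw(G) ≥ tw(K_{5}) = 4. Combining the bounds, tw(G) = 4.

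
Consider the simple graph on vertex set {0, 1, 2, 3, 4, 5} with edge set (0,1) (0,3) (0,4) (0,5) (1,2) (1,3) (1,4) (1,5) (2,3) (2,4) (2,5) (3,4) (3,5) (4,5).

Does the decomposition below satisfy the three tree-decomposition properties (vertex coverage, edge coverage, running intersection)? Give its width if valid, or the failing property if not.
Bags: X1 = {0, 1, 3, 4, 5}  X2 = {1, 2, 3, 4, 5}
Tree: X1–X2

Checking the three conditions: (i) the bags cover all of {0, 1, 2, 3, 4, 5}; (ii) for each edge, some bag contains both endpoints; (iii) the bags containing any fixed vertex form a subtree. All hold, so the decomposition is valid with width 5 − 1 = 4.

Yes; width 4.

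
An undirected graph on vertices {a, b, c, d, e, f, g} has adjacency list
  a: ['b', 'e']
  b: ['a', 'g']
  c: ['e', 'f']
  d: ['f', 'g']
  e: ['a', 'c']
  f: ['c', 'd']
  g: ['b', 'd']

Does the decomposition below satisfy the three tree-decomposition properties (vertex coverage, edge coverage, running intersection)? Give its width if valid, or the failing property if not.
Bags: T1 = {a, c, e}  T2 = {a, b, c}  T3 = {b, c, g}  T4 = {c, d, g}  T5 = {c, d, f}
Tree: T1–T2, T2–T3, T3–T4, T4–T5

Yes; width 2.

Checking the three conditions: (i) the bags cover all of {a, b, c, d, e, f, g}; (ii) for each edge, some bag contains both endpoints; (iii) the bags containing any fixed vertex form a subtree. All hold, so the decomposition is valid with width 3 − 1 = 2.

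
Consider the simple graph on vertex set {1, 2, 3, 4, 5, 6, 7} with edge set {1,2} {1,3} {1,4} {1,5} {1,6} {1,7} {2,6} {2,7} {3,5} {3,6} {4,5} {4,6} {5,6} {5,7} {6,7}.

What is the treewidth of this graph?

3

A width-3 tree decomposition is:
Bags: B1 = {1, 5, 6, 7}  B2 = {1, 4, 5, 6}  B3 = {1, 3, 5, 6}  B4 = {1, 2, 6, 7}
Tree: B1–B2, B1–B3, B1–B4
Each bag holds 4 vertices, so the decomposition has width 3, which upper-bounds the treewidth. For the lower bound, the 4 vertices {1, 2, 6, 7} are pairwise adjacent, and any tree decomposition puts a clique entirely inside one bag — forcing width ≥ 3. The upper and lower bounds meet at 3, so that is the treewidth.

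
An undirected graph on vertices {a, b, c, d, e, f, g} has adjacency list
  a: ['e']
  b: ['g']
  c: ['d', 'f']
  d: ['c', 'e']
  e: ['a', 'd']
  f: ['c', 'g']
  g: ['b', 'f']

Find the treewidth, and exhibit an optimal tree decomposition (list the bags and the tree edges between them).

Treewidth 1.
Bags: B1 = {b, g}  B2 = {f, g}  B3 = {c, f}  B4 = {c, d}  B5 = {d, e}  B6 = {a, e}
Tree: B1–B2, B2–B3, B3–B4, B4–B5, B5–B6

The largest bag has 2 vertices, giving width 1; this decomposition certifies tw(G) ≤ 1. Since G has at least one edge (e.g. b–g), it is not an edgeless graph, so tw(G) ≥ 1. Combining the bounds, tw(G) = 1.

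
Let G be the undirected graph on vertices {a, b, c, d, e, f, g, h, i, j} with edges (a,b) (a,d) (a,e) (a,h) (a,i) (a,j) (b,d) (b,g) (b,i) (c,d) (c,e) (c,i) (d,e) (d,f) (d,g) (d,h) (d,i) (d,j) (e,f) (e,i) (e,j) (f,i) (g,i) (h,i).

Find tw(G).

3

A width-3 tree decomposition is:
Bags: B1 = {a, b, d, i}  B2 = {a, d, e, i}  B3 = {b, d, g, i}  B4 = {c, d, e, i}  B5 = {a, d, h, i}  B6 = {a, d, e, j}  B7 = {d, e, f, i}
Tree: B1–B2, B1–B3, B2–B4, B1–B5, B2–B6, B2–B7
Each bag holds 4 vertices, so the decomposition has width 3, which upper-bounds the treewidth. On the other hand G contains the 4-clique {a, d, e, j}. A clique must lie in a single bag of any decomposition, so no decomposition can have width below 3. Hence tw(G) = 3 exactly.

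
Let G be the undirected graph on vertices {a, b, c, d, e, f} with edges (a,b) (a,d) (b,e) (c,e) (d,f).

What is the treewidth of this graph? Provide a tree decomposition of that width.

Treewidth 1.
One such decomposition:
Bags: B1 = {d, f}  B2 = {a, d}  B3 = {a, b}  B4 = {b, e}  B5 = {c, e}
Tree: B1–B2, B2–B3, B3–B4, B4–B5

Each bag holds 2 vertices, so the decomposition has width 1, which upper-bounds the treewidth. Since G has at least one edge (e.g. f–d), it is not an edgeless graph, so tw(G) ≥ 1. Hence tw(G) = 1 exactly.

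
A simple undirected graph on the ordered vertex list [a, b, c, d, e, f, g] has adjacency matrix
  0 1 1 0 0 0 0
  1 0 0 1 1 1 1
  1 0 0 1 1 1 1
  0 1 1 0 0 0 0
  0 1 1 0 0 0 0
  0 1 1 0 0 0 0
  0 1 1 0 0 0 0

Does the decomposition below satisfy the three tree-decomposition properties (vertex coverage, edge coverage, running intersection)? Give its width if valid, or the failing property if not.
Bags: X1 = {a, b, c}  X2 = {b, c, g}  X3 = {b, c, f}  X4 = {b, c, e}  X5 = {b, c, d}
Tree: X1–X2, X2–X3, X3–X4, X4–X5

Every vertex of G appears in some bag (union = {a, b, c, d, e, f, g}); every edge is covered by a bag; and for each vertex v the set of bags containing v is connected in the bag tree. The decomposition is therefore valid. The largest bag has 3 vertices, so the width is 2.

Yes; width 2.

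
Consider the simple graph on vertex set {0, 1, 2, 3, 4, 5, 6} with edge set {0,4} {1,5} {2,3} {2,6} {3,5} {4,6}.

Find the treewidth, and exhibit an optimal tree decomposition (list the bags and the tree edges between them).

The largest bag has 2 vertices, giving width 1; this decomposition certifies tw(G) ≤ 1. Since G has at least one edge (e.g. 1–5), it is not an edgeless graph, so tw(G) ≥ 1. The upper and lower bounds meet at 1, so that is the treewidth.

Treewidth 1.
One such decomposition:
Bags: B1 = {1, 5}  B2 = {3, 5}  B3 = {2, 3}  B4 = {2, 6}  B5 = {4, 6}  B6 = {0, 4}
Tree: B1–B2, B2–B3, B3–B4, B4–B5, B5–B6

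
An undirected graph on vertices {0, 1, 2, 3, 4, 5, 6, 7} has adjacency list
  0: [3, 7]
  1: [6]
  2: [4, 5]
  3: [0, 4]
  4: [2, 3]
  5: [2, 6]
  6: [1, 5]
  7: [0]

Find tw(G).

A width-1 tree decomposition is:
Bags: B1 = {1, 6}  B2 = {5, 6}  B3 = {2, 5}  B4 = {2, 4}  B5 = {3, 4}  B6 = {0, 3}  B7 = {0, 7}
Tree: B1–B2, B2–B3, B3–B4, B4–B5, B5–B6, B6–B7
Each bag holds 2 vertices, so the decomposition has width 1, which upper-bounds the treewidth. G has an edge, so its treewidth is at least 1. The upper and lower bounds meet at 1, so that is the treewidth.

1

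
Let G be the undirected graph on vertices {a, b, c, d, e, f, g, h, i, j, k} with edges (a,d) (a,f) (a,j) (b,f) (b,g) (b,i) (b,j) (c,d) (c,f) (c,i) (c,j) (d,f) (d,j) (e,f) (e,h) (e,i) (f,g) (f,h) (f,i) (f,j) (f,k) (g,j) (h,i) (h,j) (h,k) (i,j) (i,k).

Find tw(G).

3

A width-3 tree decomposition is:
Bags: B1 = {f, h, i, j}  B2 = {c, f, i, j}  B3 = {b, f, i, j}  B4 = {f, h, i, k}  B5 = {b, f, g, j}  B6 = {e, f, h, i}  B7 = {c, d, f, j}  B8 = {a, d, f, j}
Tree: B1–B2, B2–B3, B1–B4, B3–B5, B1–B6, B2–B7, B7–B8
The largest bag has 4 vertices, giving width 3; this decomposition certifies tw(G) ≤ 3. On the other hand G contains the 4-clique {c, d, f, j}. A clique must lie in a single bag of any decomposition, so no decomposition can have width below 3. Therefore the treewidth is 3.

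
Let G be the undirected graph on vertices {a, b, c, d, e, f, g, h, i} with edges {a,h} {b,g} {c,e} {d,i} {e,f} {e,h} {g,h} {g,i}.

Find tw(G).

A width-1 tree decomposition is:
Bags: B1 = {e, f}  B2 = {e, h}  B3 = {g, h}  B4 = {c, e}  B5 = {g, i}  B6 = {d, i}  B7 = {b, g}  B8 = {a, h}
Tree: B1–B2, B2–B3, B2–B4, B3–B5, B5–B6, B5–B7, B2–B8
Every bag has size at most 2, so the width is 2 − 1 = 1 and tw(G) ≤ 1. Since G has at least one edge (e.g. e–f), it is not an edgeless graph, so tw(G) ≥ 1. Combining the bounds, tw(G) = 1.

1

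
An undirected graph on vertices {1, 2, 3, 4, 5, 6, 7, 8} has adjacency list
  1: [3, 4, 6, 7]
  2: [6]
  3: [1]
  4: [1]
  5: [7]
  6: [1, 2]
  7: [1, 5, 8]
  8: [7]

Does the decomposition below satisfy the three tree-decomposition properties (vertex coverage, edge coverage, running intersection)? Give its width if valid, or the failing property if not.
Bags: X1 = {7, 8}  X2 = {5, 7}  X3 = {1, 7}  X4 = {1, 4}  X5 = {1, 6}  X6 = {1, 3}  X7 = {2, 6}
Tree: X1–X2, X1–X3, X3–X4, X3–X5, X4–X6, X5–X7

Vertex coverage: the bags together contain {1, 2, 3, 4, 5, 6, 7, 8}, the full vertex set. Edge coverage: each edge of G has both endpoints in at least one bag. Running intersection: for every vertex, the bags containing it form a connected subtree. All three properties hold, so this is a valid tree decomposition of width max|bag| − 1 = 1, and hence tw(G) ≤ 1.

Yes; width 1.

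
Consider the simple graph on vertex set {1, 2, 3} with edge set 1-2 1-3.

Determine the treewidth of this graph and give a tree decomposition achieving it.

Treewidth 1.
Bags: B1 = {1, 2}  B2 = {1, 3}
Tree: B1–B2

Each bag holds 2 vertices, so the decomposition has width 1, which upper-bounds the treewidth. Since G has at least one edge (e.g. 2–1), it is not an edgeless graph, so tw(G) ≥ 1. Hence tw(G) = 1 exactly.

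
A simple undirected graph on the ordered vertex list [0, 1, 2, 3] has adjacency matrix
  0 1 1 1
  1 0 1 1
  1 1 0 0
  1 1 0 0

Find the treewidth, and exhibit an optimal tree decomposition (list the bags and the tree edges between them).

Treewidth 2.
Bags: B1 = {0, 1, 3}  B2 = {0, 1, 2}
Tree: B1–B2

Each bag holds 3 vertices, so the decomposition has width 2, which upper-bounds the treewidth. Conversely, {0, 1, 2} is a clique of size 3, and the vertices of any clique must share a bag in every tree decomposition; so some bag has ≥ 3 vertices and tw(G) ≥ 2. Hence tw(G) = 2 exactly.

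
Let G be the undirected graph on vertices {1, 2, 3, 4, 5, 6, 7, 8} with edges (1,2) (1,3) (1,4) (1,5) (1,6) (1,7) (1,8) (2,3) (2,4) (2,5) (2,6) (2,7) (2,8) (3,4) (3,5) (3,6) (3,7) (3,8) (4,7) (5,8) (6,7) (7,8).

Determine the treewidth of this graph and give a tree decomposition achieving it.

Each bag holds 5 vertices, so the decomposition has width 4, which upper-bounds the treewidth. For the lower bound, the 5 vertices {1, 2, 3, 5, 8} are pairwise adjacent, and any tree decomposition puts a clique entirely inside one bag — forcing width ≥ 4. Combining the bounds, tw(G) = 4.

Treewidth 4.
One optimal decomposition is:
Bags: B1 = {1, 2, 3, 5, 8}  B2 = {1, 2, 3, 7, 8}  B3 = {1, 2, 3, 4, 7}  B4 = {1, 2, 3, 6, 7}
Tree: B1–B2, B2–B3, B3–B4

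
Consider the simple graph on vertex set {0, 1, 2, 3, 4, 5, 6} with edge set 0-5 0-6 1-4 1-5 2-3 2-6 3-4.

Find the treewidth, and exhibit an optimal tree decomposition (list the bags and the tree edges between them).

Treewidth 2.
One such decomposition:
Bags: B1 = {1, 3, 4}  B2 = {1, 3, 5}  B3 = {0, 3, 5}  B4 = {0, 3, 6}  B5 = {2, 3, 6}
Tree: B1–B2, B2–B3, B3–B4, B4–B5

Each bag holds 3 vertices, so the decomposition has width 2, which upper-bounds the treewidth. For the lower bound, G contains the cycle 3–4–1–5–0–6–2–3, so G is not a forest; only forests have treewidth ≤ 1, hence tw(G) ≥ 2. Hence tw(G) = 2 exactly.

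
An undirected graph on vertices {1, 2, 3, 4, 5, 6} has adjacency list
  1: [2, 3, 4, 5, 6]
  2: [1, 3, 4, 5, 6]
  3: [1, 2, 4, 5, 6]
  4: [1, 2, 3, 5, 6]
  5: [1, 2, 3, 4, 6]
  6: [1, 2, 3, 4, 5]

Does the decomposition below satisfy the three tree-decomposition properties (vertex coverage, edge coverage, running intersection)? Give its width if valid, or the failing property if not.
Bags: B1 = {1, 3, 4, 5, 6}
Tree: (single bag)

No — vertex 2 appears in no bag.

A tree decomposition must satisfy three properties: every vertex lies in some bag; for every edge, both endpoints lie together in some bag; and for every vertex, the bags containing it form a connected subtree. Here vertex 2 appears in no bag, so the decomposition is invalid.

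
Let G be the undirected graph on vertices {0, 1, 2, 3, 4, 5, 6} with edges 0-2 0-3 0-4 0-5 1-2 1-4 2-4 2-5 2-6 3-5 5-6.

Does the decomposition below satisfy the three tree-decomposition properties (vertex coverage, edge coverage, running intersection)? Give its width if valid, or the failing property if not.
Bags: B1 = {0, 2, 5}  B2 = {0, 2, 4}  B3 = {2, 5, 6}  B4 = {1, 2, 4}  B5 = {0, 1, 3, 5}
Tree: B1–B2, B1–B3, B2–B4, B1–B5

A tree decomposition must satisfy three properties: every vertex lies in some bag; for every edge, both endpoints lie together in some bag; and for every vertex, the bags containing it form a connected subtree. Here bags containing vertex 1 are not connected in the tree, so the decomposition is invalid.

No — bags containing vertex 1 are not connected in the tree.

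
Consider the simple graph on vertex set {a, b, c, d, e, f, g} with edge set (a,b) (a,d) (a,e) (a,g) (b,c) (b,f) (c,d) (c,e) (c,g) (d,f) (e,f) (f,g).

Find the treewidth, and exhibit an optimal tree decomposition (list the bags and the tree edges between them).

The largest bag has 4 vertices, giving width 3; this decomposition certifies tw(G) ≤ 3. For the lower bound: the 4 vertex sets {e,f}, {a,b}, {c}, {g} are disjoint, each induces a connected subgraph, and every pair is joined by at least one edge of G. Contracting each set to a single vertex therefore yields K_{4} as a minor, and since treewidth is minor-monotone, tw(G) ≥ tw(K_{4}) = 3. Therefore the treewidth is 3.

Treewidth 3.
Bags: B1 = {a, c, e, f}  B2 = {a, b, c, f}  B3 = {a, c, f, g}  B4 = {a, c, d, f}
Tree: B1–B2, B2–B3, B3–B4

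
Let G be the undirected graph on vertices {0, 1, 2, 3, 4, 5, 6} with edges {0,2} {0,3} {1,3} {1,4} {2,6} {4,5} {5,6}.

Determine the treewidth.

2

A width-2 tree decomposition is:
Bags: B1 = {0, 1, 3}  B2 = {0, 1, 4}  B3 = {0, 4, 5}  B4 = {0, 5, 6}  B5 = {0, 2, 6}
Tree: B1–B2, B2–B3, B3–B4, B4–B5
Every bag has size at most 3, so the width is 3 − 1 = 2 and tw(G) ≤ 2. For the lower bound, G contains the cycle 0–3–1–4–5–6–2–0, so G is not a forest; only forests have treewidth ≤ 1, hence tw(G) ≥ 2. Hence tw(G) = 2 exactly.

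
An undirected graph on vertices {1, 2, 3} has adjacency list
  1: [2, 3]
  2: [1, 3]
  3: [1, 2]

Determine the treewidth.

2

A width-2 tree decomposition is:
Bags: B1 = {1, 2, 3}
Tree: (single bag)
A single bag containing all 3 vertices is trivially a valid decomposition of width 2. On the other hand G contains the 3-clique {1, 2, 3}. A clique must lie in a single bag of any decomposition, so no decomposition can have width below 2. Hence tw(G) = 2 exactly.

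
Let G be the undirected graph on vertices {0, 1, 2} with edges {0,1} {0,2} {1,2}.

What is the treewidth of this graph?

A width-2 tree decomposition is:
Bags: B1 = {0, 1, 2}
Tree: (single bag)
With just one bag of size 3, the width is 3 − 1 = 2, so tw(G) ≤ 2. On the other hand G contains the 3-clique {0, 1, 2}. A clique must lie in a single bag of any decomposition, so no decomposition can have width below 2. Hence tw(G) = 2 exactly.

2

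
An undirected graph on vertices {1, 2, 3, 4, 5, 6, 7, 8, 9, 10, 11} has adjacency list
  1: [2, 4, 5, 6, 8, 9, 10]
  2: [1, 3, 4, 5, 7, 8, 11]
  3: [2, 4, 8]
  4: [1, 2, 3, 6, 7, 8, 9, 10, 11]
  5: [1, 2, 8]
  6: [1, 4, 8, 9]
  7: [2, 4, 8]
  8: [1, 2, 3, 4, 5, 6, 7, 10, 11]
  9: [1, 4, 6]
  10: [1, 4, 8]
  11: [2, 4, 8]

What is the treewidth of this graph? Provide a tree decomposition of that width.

Treewidth 3.
One such decomposition:
Bags: B1 = {2, 4, 8, 11}  B2 = {1, 2, 4, 8}  B3 = {1, 4, 8, 10}  B4 = {2, 4, 7, 8}  B5 = {2, 3, 4, 8}  B6 = {1, 4, 6, 8}  B7 = {1, 4, 6, 9}  B8 = {1, 2, 5, 8}
Tree: B1–B2, B2–B3, B1–B4, B2–B5, B3–B6, B6–B7, B2–B8

Every bag has size at most 4, so the width is 4 − 1 = 3 and tw(G) ≤ 3. On the other hand G contains the 4-clique {2, 3, 4, 8}. A clique must lie in a single bag of any decomposition, so no decomposition can have width below 3. Hence tw(G) = 3 exactly.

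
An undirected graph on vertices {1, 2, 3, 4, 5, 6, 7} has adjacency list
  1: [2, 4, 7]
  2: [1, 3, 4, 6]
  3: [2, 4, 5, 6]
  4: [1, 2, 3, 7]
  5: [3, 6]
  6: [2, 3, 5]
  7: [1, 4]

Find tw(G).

A width-2 tree decomposition is:
Bags: B1 = {2, 3, 4}  B2 = {1, 2, 4}  B3 = {2, 3, 6}  B4 = {1, 4, 7}  B5 = {3, 5, 6}
Tree: B1–B2, B1–B3, B2–B4, B3–B5
The largest bag has 3 vertices, giving width 2; this decomposition certifies tw(G) ≤ 2. Conversely, {1, 2, 4} is a clique of size 3, and the vertices of any clique must share a bag in every tree decomposition; so some bag has ≥ 3 vertices and tw(G) ≥ 2. Hence tw(G) = 2 exactly.

2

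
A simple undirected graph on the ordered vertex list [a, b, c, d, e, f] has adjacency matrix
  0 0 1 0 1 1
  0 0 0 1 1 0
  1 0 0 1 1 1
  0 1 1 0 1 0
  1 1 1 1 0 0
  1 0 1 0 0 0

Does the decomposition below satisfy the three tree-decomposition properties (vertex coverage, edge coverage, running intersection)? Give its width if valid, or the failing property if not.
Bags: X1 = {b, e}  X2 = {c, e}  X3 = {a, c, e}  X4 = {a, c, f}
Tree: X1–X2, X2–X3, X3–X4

No — vertex d appears in no bag.

A tree decomposition must satisfy three properties: every vertex lies in some bag; for every edge, both endpoints lie together in some bag; and for every vertex, the bags containing it form a connected subtree. Here vertex d appears in no bag, so the decomposition is invalid.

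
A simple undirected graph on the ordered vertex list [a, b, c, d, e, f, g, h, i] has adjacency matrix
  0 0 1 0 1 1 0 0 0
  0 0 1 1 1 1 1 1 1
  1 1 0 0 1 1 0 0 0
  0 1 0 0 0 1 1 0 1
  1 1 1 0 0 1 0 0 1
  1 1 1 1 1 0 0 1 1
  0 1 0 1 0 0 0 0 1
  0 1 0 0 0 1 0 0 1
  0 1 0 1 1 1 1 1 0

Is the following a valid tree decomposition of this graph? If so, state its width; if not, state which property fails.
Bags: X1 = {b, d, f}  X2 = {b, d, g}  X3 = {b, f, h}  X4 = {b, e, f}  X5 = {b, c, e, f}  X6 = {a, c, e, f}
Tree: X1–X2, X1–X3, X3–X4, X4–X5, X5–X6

A tree decomposition must satisfy three properties: every vertex lies in some bag; for every edge, both endpoints lie together in some bag; and for every vertex, the bags containing it form a connected subtree. Here vertex i appears in no bag, so the decomposition is invalid.

No — vertex i appears in no bag.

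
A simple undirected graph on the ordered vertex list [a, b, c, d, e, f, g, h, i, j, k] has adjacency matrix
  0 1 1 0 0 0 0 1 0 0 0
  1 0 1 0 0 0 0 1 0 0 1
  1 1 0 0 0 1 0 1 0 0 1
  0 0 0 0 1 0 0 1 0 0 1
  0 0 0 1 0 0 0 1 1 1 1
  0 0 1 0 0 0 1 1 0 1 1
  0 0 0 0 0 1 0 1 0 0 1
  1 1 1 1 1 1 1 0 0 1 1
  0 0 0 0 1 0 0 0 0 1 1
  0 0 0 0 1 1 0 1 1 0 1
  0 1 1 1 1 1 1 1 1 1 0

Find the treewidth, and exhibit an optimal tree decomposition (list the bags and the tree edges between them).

Treewidth 3.
Bags: B1 = {d, e, h, k}  B2 = {e, h, j, k}  B3 = {f, h, j, k}  B4 = {c, f, h, k}  B5 = {e, i, j, k}  B6 = {b, c, h, k}  B7 = {a, b, c, h}  B8 = {f, g, h, k}
Tree: B1–B2, B2–B3, B3–B4, B2–B5, B4–B6, B6–B7, B4–B8

Each bag holds 4 vertices, so the decomposition has width 3, which upper-bounds the treewidth. For the lower bound, the 4 vertices {a, b, c, h} are pairwise adjacent, and any tree decomposition puts a clique entirely inside one bag — forcing width ≥ 3. The upper and lower bounds meet at 3, so that is the treewidth.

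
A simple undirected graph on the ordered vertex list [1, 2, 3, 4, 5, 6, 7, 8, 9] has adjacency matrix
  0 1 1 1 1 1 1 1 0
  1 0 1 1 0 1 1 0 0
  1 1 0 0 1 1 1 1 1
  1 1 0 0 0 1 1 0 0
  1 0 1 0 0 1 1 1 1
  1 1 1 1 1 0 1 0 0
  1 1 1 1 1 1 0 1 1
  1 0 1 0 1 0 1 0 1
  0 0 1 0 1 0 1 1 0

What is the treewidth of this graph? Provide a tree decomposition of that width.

Treewidth 4.
One such decomposition:
Bags: B1 = {1, 3, 5, 6, 7}  B2 = {1, 2, 3, 6, 7}  B3 = {1, 3, 5, 7, 8}  B4 = {1, 2, 4, 6, 7}  B5 = {3, 5, 7, 8, 9}
Tree: B1–B2, B1–B3, B2–B4, B3–B5

The largest bag has 5 vertices, giving width 4; this decomposition certifies tw(G) ≤ 4. Conversely, {1, 2, 3, 6, 7} is a clique of size 5, and the vertices of any clique must share a bag in every tree decomposition; so some bag has ≥ 5 vertices and tw(G) ≥ 4. Hence tw(G) = 4 exactly.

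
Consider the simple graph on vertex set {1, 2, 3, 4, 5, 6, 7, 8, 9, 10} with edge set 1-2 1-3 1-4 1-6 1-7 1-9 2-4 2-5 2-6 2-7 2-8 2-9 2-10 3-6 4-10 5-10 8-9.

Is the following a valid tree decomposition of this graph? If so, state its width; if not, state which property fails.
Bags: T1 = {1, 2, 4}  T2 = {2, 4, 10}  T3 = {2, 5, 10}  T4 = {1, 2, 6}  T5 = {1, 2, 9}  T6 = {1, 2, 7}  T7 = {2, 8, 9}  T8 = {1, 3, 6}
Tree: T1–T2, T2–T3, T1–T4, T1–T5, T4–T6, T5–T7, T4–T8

Yes; width 2.

Every vertex of G appears in some bag (union = {1, 2, 3, 4, 5, 6, 7, 8, 9, 10}); every edge is covered by a bag; and for each vertex v the set of bags containing v is connected in the bag tree. The decomposition is therefore valid. The largest bag has 3 vertices, so the width is 2.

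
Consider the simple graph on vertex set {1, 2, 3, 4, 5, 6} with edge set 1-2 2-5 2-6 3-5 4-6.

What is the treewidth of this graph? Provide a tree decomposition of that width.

Treewidth 1.
One optimal decomposition is:
Bags: B1 = {3, 5}  B2 = {2, 5}  B3 = {2, 6}  B4 = {1, 2}  B5 = {4, 6}
Tree: B1–B2, B2–B3, B2–B4, B3–B5

The largest bag has 2 vertices, giving width 1; this decomposition certifies tw(G) ≤ 1. Since G has at least one edge (e.g. 3–5), it is not an edgeless graph, so tw(G) ≥ 1. Hence tw(G) = 1 exactly.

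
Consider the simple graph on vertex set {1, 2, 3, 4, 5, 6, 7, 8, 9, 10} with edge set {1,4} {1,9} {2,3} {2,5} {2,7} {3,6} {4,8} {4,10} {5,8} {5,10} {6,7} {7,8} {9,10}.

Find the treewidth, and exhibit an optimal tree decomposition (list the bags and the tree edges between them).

Each bag holds 3 vertices, so the decomposition has width 2, which upper-bounds the treewidth. Since 1–9–10–4–1 is a cycle in G, G is not acyclic. Forests are exactly the graphs of treewidth ≤ 1, so tw(G) ≥ 2. Combining the bounds, tw(G) = 2.

Treewidth 2.
One such decomposition:
Bags: B1 = {1, 4, 9}  B2 = {4, 9, 10}  B3 = {4, 8, 10}  B4 = {5, 8, 10}  B5 = {5, 7, 8}  B6 = {2, 5, 7}  B7 = {2, 6, 7}  B8 = {2, 3, 6}
Tree: B1–B2, B2–B3, B3–B4, B4–B5, B5–B6, B6–B7, B7–B8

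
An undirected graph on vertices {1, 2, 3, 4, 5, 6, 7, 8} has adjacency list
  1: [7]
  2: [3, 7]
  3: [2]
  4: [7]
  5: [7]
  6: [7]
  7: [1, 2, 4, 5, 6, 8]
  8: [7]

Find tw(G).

A width-1 tree decomposition is:
Bags: B1 = {7, 8}  B2 = {2, 7}  B3 = {1, 7}  B4 = {4, 7}  B5 = {5, 7}  B6 = {6, 7}  B7 = {2, 3}
Tree: B1–B2, B2–B3, B2–B4, B3–B5, B3–B6, B2–B7
Every bag has size at most 2, so the width is 2 − 1 = 1 and tw(G) ≤ 1. G has an edge, so its treewidth is at least 1. Therefore the treewidth is 1.

1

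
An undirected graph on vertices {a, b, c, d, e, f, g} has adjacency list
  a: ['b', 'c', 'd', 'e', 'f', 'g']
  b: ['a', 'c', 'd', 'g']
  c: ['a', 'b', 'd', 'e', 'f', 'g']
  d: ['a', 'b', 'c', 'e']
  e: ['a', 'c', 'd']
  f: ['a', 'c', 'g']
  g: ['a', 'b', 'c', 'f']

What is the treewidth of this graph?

A width-3 tree decomposition is:
Bags: B1 = {a, b, c, d}  B2 = {a, b, c, g}  B3 = {a, c, d, e}  B4 = {a, c, f, g}
Tree: B1–B2, B1–B3, B2–B4
The largest bag has 4 vertices, giving width 3; this decomposition certifies tw(G) ≤ 3. On the other hand G contains the 4-clique {a, c, d, e}. A clique must lie in a single bag of any decomposition, so no decomposition can have width below 3. Hence tw(G) = 3 exactly.

3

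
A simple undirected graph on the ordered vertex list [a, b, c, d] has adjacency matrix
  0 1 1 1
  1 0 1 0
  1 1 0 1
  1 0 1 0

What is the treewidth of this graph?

2

A width-2 tree decomposition is:
Bags: B1 = {a, c, d}  B2 = {a, b, c}
Tree: B1–B2
The largest bag has 3 vertices, giving width 2; this decomposition certifies tw(G) ≤ 2. On the other hand G contains the 3-clique {a, c, d}. A clique must lie in a single bag of any decomposition, so no decomposition can have width below 2. Therefore the treewidth is 2.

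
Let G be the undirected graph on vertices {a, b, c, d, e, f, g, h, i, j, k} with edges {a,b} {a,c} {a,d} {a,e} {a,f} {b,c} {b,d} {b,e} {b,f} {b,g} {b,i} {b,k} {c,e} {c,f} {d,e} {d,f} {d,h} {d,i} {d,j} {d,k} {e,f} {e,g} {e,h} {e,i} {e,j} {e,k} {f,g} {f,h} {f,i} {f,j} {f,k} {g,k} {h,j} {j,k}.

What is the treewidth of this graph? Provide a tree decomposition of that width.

Treewidth 4.
Bags: B1 = {b, e, f, g, k}  B2 = {b, d, e, f, k}  B3 = {b, d, e, f, i}  B4 = {a, b, d, e, f}  B5 = {d, e, f, j, k}  B6 = {d, e, f, h, j}  B7 = {a, b, c, e, f}
Tree: B1–B2, B2–B3, B3–B4, B2–B5, B5–B6, B4–B7

Each bag holds 5 vertices, so the decomposition has width 4, which upper-bounds the treewidth. On the other hand G contains the 5-clique {d, e, f, h, j}. A clique must lie in a single bag of any decomposition, so no decomposition can have width below 4. Therefore the treewidth is 4.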